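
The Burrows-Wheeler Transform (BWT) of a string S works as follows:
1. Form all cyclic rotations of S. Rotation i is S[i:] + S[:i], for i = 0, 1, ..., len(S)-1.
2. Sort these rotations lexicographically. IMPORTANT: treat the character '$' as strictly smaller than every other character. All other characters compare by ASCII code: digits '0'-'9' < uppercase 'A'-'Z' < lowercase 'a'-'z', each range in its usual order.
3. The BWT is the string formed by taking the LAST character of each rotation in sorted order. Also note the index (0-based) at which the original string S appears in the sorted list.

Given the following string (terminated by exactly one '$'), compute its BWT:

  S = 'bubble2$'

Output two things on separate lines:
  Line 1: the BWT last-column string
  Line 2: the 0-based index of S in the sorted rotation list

All 8 rotations (rotation i = S[i:]+S[:i]):
  rot[0] = bubble2$
  rot[1] = ubble2$b
  rot[2] = bble2$bu
  rot[3] = ble2$bub
  rot[4] = le2$bubb
  rot[5] = e2$bubbl
  rot[6] = 2$bubble
  rot[7] = $bubble2
Sorted (with $ < everything):
  sorted[0] = $bubble2  (last char: '2')
  sorted[1] = 2$bubble  (last char: 'e')
  sorted[2] = bble2$bu  (last char: 'u')
  sorted[3] = ble2$bub  (last char: 'b')
  sorted[4] = bubble2$  (last char: '$')
  sorted[5] = e2$bubbl  (last char: 'l')
  sorted[6] = le2$bubb  (last char: 'b')
  sorted[7] = ubble2$b  (last char: 'b')
Last column: 2eub$lbb
Original string S is at sorted index 4

Answer: 2eub$lbb
4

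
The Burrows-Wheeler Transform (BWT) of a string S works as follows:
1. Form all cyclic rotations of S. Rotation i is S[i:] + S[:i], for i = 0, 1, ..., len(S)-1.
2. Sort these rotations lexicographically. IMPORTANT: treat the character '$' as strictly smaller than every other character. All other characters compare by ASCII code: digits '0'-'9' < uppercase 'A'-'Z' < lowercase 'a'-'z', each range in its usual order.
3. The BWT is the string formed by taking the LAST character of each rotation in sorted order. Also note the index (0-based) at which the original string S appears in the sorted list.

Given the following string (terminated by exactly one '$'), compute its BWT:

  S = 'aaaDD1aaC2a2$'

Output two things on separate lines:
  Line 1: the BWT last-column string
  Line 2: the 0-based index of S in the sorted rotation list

Answer: 2DaCaDa2aa1a$
12

Derivation:
All 13 rotations (rotation i = S[i:]+S[:i]):
  rot[0] = aaaDD1aaC2a2$
  rot[1] = aaDD1aaC2a2$a
  rot[2] = aDD1aaC2a2$aa
  rot[3] = DD1aaC2a2$aaa
  rot[4] = D1aaC2a2$aaaD
  rot[5] = 1aaC2a2$aaaDD
  rot[6] = aaC2a2$aaaDD1
  rot[7] = aC2a2$aaaDD1a
  rot[8] = C2a2$aaaDD1aa
  rot[9] = 2a2$aaaDD1aaC
  rot[10] = a2$aaaDD1aaC2
  rot[11] = 2$aaaDD1aaC2a
  rot[12] = $aaaDD1aaC2a2
Sorted (with $ < everything):
  sorted[0] = $aaaDD1aaC2a2  (last char: '2')
  sorted[1] = 1aaC2a2$aaaDD  (last char: 'D')
  sorted[2] = 2$aaaDD1aaC2a  (last char: 'a')
  sorted[3] = 2a2$aaaDD1aaC  (last char: 'C')
  sorted[4] = C2a2$aaaDD1aa  (last char: 'a')
  sorted[5] = D1aaC2a2$aaaD  (last char: 'D')
  sorted[6] = DD1aaC2a2$aaa  (last char: 'a')
  sorted[7] = a2$aaaDD1aaC2  (last char: '2')
  sorted[8] = aC2a2$aaaDD1a  (last char: 'a')
  sorted[9] = aDD1aaC2a2$aa  (last char: 'a')
  sorted[10] = aaC2a2$aaaDD1  (last char: '1')
  sorted[11] = aaDD1aaC2a2$a  (last char: 'a')
  sorted[12] = aaaDD1aaC2a2$  (last char: '$')
Last column: 2DaCaDa2aa1a$
Original string S is at sorted index 12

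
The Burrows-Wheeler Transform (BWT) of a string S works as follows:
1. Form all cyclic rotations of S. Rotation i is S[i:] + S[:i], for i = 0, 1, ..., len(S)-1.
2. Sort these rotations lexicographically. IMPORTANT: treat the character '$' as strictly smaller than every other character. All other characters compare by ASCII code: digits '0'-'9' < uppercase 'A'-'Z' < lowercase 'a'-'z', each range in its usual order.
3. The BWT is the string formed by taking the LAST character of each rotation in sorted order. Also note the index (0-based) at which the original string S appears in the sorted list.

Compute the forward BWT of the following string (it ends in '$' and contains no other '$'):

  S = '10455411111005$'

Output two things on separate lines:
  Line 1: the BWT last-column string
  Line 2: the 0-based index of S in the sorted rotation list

All 15 rotations (rotation i = S[i:]+S[:i]):
  rot[0] = 10455411111005$
  rot[1] = 0455411111005$1
  rot[2] = 455411111005$10
  rot[3] = 55411111005$104
  rot[4] = 5411111005$1045
  rot[5] = 411111005$10455
  rot[6] = 11111005$104554
  rot[7] = 1111005$1045541
  rot[8] = 111005$10455411
  rot[9] = 11005$104554111
  rot[10] = 1005$1045541111
  rot[11] = 005$10455411111
  rot[12] = 05$104554111110
  rot[13] = 5$1045541111100
  rot[14] = $10455411111005
Sorted (with $ < everything):
  sorted[0] = $10455411111005  (last char: '5')
  sorted[1] = 005$10455411111  (last char: '1')
  sorted[2] = 0455411111005$1  (last char: '1')
  sorted[3] = 05$104554111110  (last char: '0')
  sorted[4] = 1005$1045541111  (last char: '1')
  sorted[5] = 10455411111005$  (last char: '$')
  sorted[6] = 11005$104554111  (last char: '1')
  sorted[7] = 111005$10455411  (last char: '1')
  sorted[8] = 1111005$1045541  (last char: '1')
  sorted[9] = 11111005$104554  (last char: '4')
  sorted[10] = 411111005$10455  (last char: '5')
  sorted[11] = 455411111005$10  (last char: '0')
  sorted[12] = 5$1045541111100  (last char: '0')
  sorted[13] = 5411111005$1045  (last char: '5')
  sorted[14] = 55411111005$104  (last char: '4')
Last column: 51101$111450054
Original string S is at sorted index 5

Answer: 51101$111450054
5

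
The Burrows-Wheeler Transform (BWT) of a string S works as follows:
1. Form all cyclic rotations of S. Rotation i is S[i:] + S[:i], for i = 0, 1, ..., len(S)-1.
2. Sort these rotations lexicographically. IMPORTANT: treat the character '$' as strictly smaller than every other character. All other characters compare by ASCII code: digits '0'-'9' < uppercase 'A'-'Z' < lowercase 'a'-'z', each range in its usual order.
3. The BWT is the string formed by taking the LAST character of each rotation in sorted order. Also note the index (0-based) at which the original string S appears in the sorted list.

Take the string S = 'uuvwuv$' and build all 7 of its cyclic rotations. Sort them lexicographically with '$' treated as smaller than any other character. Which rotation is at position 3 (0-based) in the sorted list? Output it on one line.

Answer: uvwuv$u

Derivation:
All 7 rotations (rotation i = S[i:]+S[:i]):
  rot[0] = uuvwuv$
  rot[1] = uvwuv$u
  rot[2] = vwuv$uu
  rot[3] = wuv$uuv
  rot[4] = uv$uuvw
  rot[5] = v$uuvwu
  rot[6] = $uuvwuv
Sorted (with $ < everything):
  sorted[0] = $uuvwuv
  sorted[1] = uuvwuv$
  sorted[2] = uv$uuvw
  sorted[3] = uvwuv$u
  sorted[4] = v$uuvwu
  sorted[5] = vwuv$uu
  sorted[6] = wuv$uuv
sorted[3] = uvwuv$u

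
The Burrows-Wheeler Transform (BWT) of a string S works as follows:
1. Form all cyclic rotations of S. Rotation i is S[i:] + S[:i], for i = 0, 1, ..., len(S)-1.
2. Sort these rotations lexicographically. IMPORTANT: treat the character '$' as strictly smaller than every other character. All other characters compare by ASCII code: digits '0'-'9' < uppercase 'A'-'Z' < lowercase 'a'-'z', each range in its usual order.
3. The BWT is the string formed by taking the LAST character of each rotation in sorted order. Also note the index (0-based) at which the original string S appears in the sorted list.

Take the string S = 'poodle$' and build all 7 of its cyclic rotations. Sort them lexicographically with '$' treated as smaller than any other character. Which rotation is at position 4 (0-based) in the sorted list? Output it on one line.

All 7 rotations (rotation i = S[i:]+S[:i]):
  rot[0] = poodle$
  rot[1] = oodle$p
  rot[2] = odle$po
  rot[3] = dle$poo
  rot[4] = le$pood
  rot[5] = e$poodl
  rot[6] = $poodle
Sorted (with $ < everything):
  sorted[0] = $poodle
  sorted[1] = dle$poo
  sorted[2] = e$poodl
  sorted[3] = le$pood
  sorted[4] = odle$po
  sorted[5] = oodle$p
  sorted[6] = poodle$
sorted[4] = odle$po

Answer: odle$po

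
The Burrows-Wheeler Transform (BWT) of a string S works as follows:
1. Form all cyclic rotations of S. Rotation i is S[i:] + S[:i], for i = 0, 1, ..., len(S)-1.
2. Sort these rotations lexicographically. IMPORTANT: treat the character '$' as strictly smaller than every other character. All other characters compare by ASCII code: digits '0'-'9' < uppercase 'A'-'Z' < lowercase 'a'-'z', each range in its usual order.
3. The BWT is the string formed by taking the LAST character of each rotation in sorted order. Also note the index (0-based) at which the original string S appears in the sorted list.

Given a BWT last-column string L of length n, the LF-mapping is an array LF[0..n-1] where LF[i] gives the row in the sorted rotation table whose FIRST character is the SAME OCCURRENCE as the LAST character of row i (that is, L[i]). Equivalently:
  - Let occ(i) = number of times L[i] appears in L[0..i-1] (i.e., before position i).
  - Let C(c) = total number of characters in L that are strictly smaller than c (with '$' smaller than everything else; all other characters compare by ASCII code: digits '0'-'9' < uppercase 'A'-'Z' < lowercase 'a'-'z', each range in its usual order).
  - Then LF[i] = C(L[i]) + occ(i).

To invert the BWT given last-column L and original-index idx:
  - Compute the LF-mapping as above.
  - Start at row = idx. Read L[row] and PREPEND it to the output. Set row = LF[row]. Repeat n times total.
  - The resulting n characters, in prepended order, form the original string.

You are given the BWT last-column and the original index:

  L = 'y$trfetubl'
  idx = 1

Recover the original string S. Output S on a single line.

LF mapping: 9 0 6 5 3 2 7 8 1 4
Walk LF starting at row 1, prepending L[row]:
  step 1: row=1, L[1]='$', prepend. Next row=LF[1]=0
  step 2: row=0, L[0]='y', prepend. Next row=LF[0]=9
  step 3: row=9, L[9]='l', prepend. Next row=LF[9]=4
  step 4: row=4, L[4]='f', prepend. Next row=LF[4]=3
  step 5: row=3, L[3]='r', prepend. Next row=LF[3]=5
  step 6: row=5, L[5]='e', prepend. Next row=LF[5]=2
  step 7: row=2, L[2]='t', prepend. Next row=LF[2]=6
  step 8: row=6, L[6]='t', prepend. Next row=LF[6]=7
  step 9: row=7, L[7]='u', prepend. Next row=LF[7]=8
  step 10: row=8, L[8]='b', prepend. Next row=LF[8]=1
Reversed output: butterfly$

Answer: butterfly$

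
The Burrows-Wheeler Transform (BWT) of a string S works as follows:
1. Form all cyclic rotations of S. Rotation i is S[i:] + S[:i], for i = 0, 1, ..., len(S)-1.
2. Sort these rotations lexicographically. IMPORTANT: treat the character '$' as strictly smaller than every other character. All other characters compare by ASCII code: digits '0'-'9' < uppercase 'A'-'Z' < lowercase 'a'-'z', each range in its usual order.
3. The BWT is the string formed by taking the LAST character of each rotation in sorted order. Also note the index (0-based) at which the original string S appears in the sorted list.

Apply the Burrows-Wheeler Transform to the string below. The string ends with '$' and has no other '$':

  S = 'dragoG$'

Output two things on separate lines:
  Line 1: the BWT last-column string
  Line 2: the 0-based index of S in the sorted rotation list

Answer: Gor$agd
3

Derivation:
All 7 rotations (rotation i = S[i:]+S[:i]):
  rot[0] = dragoG$
  rot[1] = ragoG$d
  rot[2] = agoG$dr
  rot[3] = goG$dra
  rot[4] = oG$drag
  rot[5] = G$drago
  rot[6] = $dragoG
Sorted (with $ < everything):
  sorted[0] = $dragoG  (last char: 'G')
  sorted[1] = G$drago  (last char: 'o')
  sorted[2] = agoG$dr  (last char: 'r')
  sorted[3] = dragoG$  (last char: '$')
  sorted[4] = goG$dra  (last char: 'a')
  sorted[5] = oG$drag  (last char: 'g')
  sorted[6] = ragoG$d  (last char: 'd')
Last column: Gor$agd
Original string S is at sorted index 3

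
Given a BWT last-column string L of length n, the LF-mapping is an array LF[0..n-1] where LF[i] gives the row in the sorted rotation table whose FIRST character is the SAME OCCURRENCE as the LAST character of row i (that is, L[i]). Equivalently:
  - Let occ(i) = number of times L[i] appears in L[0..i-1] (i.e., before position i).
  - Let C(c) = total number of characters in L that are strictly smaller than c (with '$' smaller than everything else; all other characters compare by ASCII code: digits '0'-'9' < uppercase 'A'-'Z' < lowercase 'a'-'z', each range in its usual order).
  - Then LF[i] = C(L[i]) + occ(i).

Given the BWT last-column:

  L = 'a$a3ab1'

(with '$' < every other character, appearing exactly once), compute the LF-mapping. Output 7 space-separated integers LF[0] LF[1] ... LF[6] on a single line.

Answer: 3 0 4 2 5 6 1

Derivation:
Char counts: '$':1, '1':1, '3':1, 'a':3, 'b':1
C (first-col start): C('$')=0, C('1')=1, C('3')=2, C('a')=3, C('b')=6
L[0]='a': occ=0, LF[0]=C('a')+0=3+0=3
L[1]='$': occ=0, LF[1]=C('$')+0=0+0=0
L[2]='a': occ=1, LF[2]=C('a')+1=3+1=4
L[3]='3': occ=0, LF[3]=C('3')+0=2+0=2
L[4]='a': occ=2, LF[4]=C('a')+2=3+2=5
L[5]='b': occ=0, LF[5]=C('b')+0=6+0=6
L[6]='1': occ=0, LF[6]=C('1')+0=1+0=1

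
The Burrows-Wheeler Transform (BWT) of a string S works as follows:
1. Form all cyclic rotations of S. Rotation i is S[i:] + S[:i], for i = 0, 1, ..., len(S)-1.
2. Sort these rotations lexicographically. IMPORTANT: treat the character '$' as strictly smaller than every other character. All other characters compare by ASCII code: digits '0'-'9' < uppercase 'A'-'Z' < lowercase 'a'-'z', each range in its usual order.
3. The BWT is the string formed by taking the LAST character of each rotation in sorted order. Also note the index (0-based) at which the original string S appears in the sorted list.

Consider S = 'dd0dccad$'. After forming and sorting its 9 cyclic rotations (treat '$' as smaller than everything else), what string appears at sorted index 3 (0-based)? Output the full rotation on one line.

All 9 rotations (rotation i = S[i:]+S[:i]):
  rot[0] = dd0dccad$
  rot[1] = d0dccad$d
  rot[2] = 0dccad$dd
  rot[3] = dccad$dd0
  rot[4] = ccad$dd0d
  rot[5] = cad$dd0dc
  rot[6] = ad$dd0dcc
  rot[7] = d$dd0dcca
  rot[8] = $dd0dccad
Sorted (with $ < everything):
  sorted[0] = $dd0dccad
  sorted[1] = 0dccad$dd
  sorted[2] = ad$dd0dcc
  sorted[3] = cad$dd0dc
  sorted[4] = ccad$dd0d
  sorted[5] = d$dd0dcca
  sorted[6] = d0dccad$d
  sorted[7] = dccad$dd0
  sorted[8] = dd0dccad$
sorted[3] = cad$dd0dc

Answer: cad$dd0dc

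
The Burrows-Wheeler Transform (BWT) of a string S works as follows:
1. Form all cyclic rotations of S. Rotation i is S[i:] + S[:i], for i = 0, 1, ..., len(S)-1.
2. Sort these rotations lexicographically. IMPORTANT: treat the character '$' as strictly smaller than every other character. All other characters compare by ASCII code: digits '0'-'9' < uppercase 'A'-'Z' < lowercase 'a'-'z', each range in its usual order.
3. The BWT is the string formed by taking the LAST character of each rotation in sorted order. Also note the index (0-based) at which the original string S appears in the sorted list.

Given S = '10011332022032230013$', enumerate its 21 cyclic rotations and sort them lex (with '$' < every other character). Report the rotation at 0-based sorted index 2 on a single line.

Answer: 0013$1001133202203223

Derivation:
All 21 rotations (rotation i = S[i:]+S[:i]):
  rot[0] = 10011332022032230013$
  rot[1] = 0011332022032230013$1
  rot[2] = 011332022032230013$10
  rot[3] = 11332022032230013$100
  rot[4] = 1332022032230013$1001
  rot[5] = 332022032230013$10011
  rot[6] = 32022032230013$100113
  rot[7] = 2022032230013$1001133
  rot[8] = 022032230013$10011332
  rot[9] = 22032230013$100113320
  rot[10] = 2032230013$1001133202
  rot[11] = 032230013$10011332022
  rot[12] = 32230013$100113320220
  rot[13] = 2230013$1001133202203
  rot[14] = 230013$10011332022032
  rot[15] = 30013$100113320220322
  rot[16] = 0013$1001133202203223
  rot[17] = 013$10011332022032230
  rot[18] = 13$100113320220322300
  rot[19] = 3$1001133202203223001
  rot[20] = $10011332022032230013
Sorted (with $ < everything):
  sorted[0] = $10011332022032230013
  sorted[1] = 0011332022032230013$1
  sorted[2] = 0013$1001133202203223
  sorted[3] = 011332022032230013$10
  sorted[4] = 013$10011332022032230
  sorted[5] = 022032230013$10011332
  sorted[6] = 032230013$10011332022
  sorted[7] = 10011332022032230013$
  sorted[8] = 11332022032230013$100
  sorted[9] = 13$100113320220322300
  sorted[10] = 1332022032230013$1001
  sorted[11] = 2022032230013$1001133
  sorted[12] = 2032230013$1001133202
  sorted[13] = 22032230013$100113320
  sorted[14] = 2230013$1001133202203
  sorted[15] = 230013$10011332022032
  sorted[16] = 3$1001133202203223001
  sorted[17] = 30013$100113320220322
  sorted[18] = 32022032230013$100113
  sorted[19] = 32230013$100113320220
  sorted[20] = 332022032230013$10011
sorted[2] = 0013$1001133202203223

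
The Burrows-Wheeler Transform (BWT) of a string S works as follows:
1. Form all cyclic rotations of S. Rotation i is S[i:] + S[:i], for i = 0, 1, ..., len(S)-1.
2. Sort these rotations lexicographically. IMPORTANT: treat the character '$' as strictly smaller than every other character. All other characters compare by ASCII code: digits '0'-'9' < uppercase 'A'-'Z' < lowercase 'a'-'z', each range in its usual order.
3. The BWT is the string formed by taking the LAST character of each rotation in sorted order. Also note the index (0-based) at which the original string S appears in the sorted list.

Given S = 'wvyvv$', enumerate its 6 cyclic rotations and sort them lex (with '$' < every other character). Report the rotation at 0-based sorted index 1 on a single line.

All 6 rotations (rotation i = S[i:]+S[:i]):
  rot[0] = wvyvv$
  rot[1] = vyvv$w
  rot[2] = yvv$wv
  rot[3] = vv$wvy
  rot[4] = v$wvyv
  rot[5] = $wvyvv
Sorted (with $ < everything):
  sorted[0] = $wvyvv
  sorted[1] = v$wvyv
  sorted[2] = vv$wvy
  sorted[3] = vyvv$w
  sorted[4] = wvyvv$
  sorted[5] = yvv$wv
sorted[1] = v$wvyv

Answer: v$wvyv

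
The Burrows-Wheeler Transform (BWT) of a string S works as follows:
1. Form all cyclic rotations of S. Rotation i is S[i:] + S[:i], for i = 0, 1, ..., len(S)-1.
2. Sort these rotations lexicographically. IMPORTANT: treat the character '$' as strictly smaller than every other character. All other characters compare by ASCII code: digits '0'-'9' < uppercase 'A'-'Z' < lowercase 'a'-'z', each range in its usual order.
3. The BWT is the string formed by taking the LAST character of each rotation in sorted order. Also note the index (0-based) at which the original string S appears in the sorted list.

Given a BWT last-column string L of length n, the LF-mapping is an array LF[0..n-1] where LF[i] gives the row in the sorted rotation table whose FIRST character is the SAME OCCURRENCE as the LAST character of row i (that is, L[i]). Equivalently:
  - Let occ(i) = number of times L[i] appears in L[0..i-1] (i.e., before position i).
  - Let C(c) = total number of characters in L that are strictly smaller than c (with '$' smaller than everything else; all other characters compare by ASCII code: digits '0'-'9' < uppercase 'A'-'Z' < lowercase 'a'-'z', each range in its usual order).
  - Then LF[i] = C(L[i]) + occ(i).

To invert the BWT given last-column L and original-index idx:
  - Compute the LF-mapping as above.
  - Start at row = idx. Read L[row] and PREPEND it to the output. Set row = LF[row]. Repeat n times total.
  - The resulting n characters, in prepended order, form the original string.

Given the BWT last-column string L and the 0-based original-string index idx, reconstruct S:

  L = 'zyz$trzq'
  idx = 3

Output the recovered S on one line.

Answer: tyqzzrz$

Derivation:
LF mapping: 5 4 6 0 3 2 7 1
Walk LF starting at row 3, prepending L[row]:
  step 1: row=3, L[3]='$', prepend. Next row=LF[3]=0
  step 2: row=0, L[0]='z', prepend. Next row=LF[0]=5
  step 3: row=5, L[5]='r', prepend. Next row=LF[5]=2
  step 4: row=2, L[2]='z', prepend. Next row=LF[2]=6
  step 5: row=6, L[6]='z', prepend. Next row=LF[6]=7
  step 6: row=7, L[7]='q', prepend. Next row=LF[7]=1
  step 7: row=1, L[1]='y', prepend. Next row=LF[1]=4
  step 8: row=4, L[4]='t', prepend. Next row=LF[4]=3
Reversed output: tyqzzrz$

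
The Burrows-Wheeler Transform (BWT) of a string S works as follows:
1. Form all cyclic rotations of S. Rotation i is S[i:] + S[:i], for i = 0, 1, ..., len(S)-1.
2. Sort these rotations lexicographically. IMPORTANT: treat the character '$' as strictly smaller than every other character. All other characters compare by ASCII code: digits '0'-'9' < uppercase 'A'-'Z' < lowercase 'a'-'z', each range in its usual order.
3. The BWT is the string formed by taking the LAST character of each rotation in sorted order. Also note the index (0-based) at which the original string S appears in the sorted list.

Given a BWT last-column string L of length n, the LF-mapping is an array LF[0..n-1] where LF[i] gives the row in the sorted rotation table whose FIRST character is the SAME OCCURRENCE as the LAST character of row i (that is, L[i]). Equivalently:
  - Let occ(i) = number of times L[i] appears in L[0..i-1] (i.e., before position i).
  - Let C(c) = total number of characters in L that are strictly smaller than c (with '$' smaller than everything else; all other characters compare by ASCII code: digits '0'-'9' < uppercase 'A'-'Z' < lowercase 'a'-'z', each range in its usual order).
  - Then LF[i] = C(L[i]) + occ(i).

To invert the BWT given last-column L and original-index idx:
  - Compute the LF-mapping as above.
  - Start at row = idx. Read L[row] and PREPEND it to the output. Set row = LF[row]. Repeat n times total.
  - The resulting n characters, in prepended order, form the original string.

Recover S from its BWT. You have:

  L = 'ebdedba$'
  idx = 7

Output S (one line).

LF mapping: 6 2 4 7 5 3 1 0
Walk LF starting at row 7, prepending L[row]:
  step 1: row=7, L[7]='$', prepend. Next row=LF[7]=0
  step 2: row=0, L[0]='e', prepend. Next row=LF[0]=6
  step 3: row=6, L[6]='a', prepend. Next row=LF[6]=1
  step 4: row=1, L[1]='b', prepend. Next row=LF[1]=2
  step 5: row=2, L[2]='d', prepend. Next row=LF[2]=4
  step 6: row=4, L[4]='d', prepend. Next row=LF[4]=5
  step 7: row=5, L[5]='b', prepend. Next row=LF[5]=3
  step 8: row=3, L[3]='e', prepend. Next row=LF[3]=7
Reversed output: ebddbae$

Answer: ebddbae$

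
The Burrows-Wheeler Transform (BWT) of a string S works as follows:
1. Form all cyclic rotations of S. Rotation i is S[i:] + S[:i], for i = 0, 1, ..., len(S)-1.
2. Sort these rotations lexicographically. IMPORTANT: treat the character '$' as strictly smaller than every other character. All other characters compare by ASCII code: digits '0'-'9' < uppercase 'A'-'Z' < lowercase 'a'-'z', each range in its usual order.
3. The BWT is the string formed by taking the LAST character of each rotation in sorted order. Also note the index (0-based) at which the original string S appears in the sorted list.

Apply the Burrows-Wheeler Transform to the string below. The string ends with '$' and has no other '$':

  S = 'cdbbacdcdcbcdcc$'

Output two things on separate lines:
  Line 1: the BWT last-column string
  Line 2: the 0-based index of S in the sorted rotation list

All 16 rotations (rotation i = S[i:]+S[:i]):
  rot[0] = cdbbacdcdcbcdcc$
  rot[1] = dbbacdcdcbcdcc$c
  rot[2] = bbacdcdcbcdcc$cd
  rot[3] = bacdcdcbcdcc$cdb
  rot[4] = acdcdcbcdcc$cdbb
  rot[5] = cdcdcbcdcc$cdbba
  rot[6] = dcdcbcdcc$cdbbac
  rot[7] = cdcbcdcc$cdbbacd
  rot[8] = dcbcdcc$cdbbacdc
  rot[9] = cbcdcc$cdbbacdcd
  rot[10] = bcdcc$cdbbacdcdc
  rot[11] = cdcc$cdbbacdcdcb
  rot[12] = dcc$cdbbacdcdcbc
  rot[13] = cc$cdbbacdcdcbcd
  rot[14] = c$cdbbacdcdcbcdc
  rot[15] = $cdbbacdcdcbcdcc
Sorted (with $ < everything):
  sorted[0] = $cdbbacdcdcbcdcc  (last char: 'c')
  sorted[1] = acdcdcbcdcc$cdbb  (last char: 'b')
  sorted[2] = bacdcdcbcdcc$cdb  (last char: 'b')
  sorted[3] = bbacdcdcbcdcc$cd  (last char: 'd')
  sorted[4] = bcdcc$cdbbacdcdc  (last char: 'c')
  sorted[5] = c$cdbbacdcdcbcdc  (last char: 'c')
  sorted[6] = cbcdcc$cdbbacdcd  (last char: 'd')
  sorted[7] = cc$cdbbacdcdcbcd  (last char: 'd')
  sorted[8] = cdbbacdcdcbcdcc$  (last char: '$')
  sorted[9] = cdcbcdcc$cdbbacd  (last char: 'd')
  sorted[10] = cdcc$cdbbacdcdcb  (last char: 'b')
  sorted[11] = cdcdcbcdcc$cdbba  (last char: 'a')
  sorted[12] = dbbacdcdcbcdcc$c  (last char: 'c')
  sorted[13] = dcbcdcc$cdbbacdc  (last char: 'c')
  sorted[14] = dcc$cdbbacdcdcbc  (last char: 'c')
  sorted[15] = dcdcbcdcc$cdbbac  (last char: 'c')
Last column: cbbdccdd$dbacccc
Original string S is at sorted index 8

Answer: cbbdccdd$dbacccc
8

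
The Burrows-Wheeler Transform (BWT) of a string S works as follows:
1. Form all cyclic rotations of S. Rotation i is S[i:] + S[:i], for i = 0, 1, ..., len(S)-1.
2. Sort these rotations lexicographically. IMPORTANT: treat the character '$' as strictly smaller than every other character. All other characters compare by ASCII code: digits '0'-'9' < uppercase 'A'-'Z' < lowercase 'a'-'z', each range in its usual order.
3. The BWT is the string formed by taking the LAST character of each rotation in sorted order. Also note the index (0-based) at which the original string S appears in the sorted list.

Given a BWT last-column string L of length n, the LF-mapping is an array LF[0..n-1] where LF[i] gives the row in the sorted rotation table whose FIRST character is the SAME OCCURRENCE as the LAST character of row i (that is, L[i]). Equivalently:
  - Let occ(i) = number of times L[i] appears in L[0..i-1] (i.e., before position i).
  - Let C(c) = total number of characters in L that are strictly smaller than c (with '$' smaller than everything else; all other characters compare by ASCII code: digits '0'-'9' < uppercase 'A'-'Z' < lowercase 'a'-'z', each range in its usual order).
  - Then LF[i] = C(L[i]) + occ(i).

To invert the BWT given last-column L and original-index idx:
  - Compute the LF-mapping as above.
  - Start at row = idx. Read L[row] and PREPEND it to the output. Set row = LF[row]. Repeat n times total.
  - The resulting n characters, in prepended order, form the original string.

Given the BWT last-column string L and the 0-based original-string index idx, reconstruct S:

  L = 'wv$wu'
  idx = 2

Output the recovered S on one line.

Answer: vuww$

Derivation:
LF mapping: 3 2 0 4 1
Walk LF starting at row 2, prepending L[row]:
  step 1: row=2, L[2]='$', prepend. Next row=LF[2]=0
  step 2: row=0, L[0]='w', prepend. Next row=LF[0]=3
  step 3: row=3, L[3]='w', prepend. Next row=LF[3]=4
  step 4: row=4, L[4]='u', prepend. Next row=LF[4]=1
  step 5: row=1, L[1]='v', prepend. Next row=LF[1]=2
Reversed output: vuww$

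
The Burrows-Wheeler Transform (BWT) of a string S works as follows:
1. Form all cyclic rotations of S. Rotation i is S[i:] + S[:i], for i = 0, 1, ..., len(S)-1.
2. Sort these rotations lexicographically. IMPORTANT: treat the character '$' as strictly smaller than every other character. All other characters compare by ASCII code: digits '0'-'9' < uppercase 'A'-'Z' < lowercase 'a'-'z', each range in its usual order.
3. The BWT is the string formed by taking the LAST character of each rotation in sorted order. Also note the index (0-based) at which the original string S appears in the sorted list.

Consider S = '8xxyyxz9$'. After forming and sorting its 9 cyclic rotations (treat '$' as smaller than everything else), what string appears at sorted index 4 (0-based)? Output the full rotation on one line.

All 9 rotations (rotation i = S[i:]+S[:i]):
  rot[0] = 8xxyyxz9$
  rot[1] = xxyyxz9$8
  rot[2] = xyyxz9$8x
  rot[3] = yyxz9$8xx
  rot[4] = yxz9$8xxy
  rot[5] = xz9$8xxyy
  rot[6] = z9$8xxyyx
  rot[7] = 9$8xxyyxz
  rot[8] = $8xxyyxz9
Sorted (with $ < everything):
  sorted[0] = $8xxyyxz9
  sorted[1] = 8xxyyxz9$
  sorted[2] = 9$8xxyyxz
  sorted[3] = xxyyxz9$8
  sorted[4] = xyyxz9$8x
  sorted[5] = xz9$8xxyy
  sorted[6] = yxz9$8xxy
  sorted[7] = yyxz9$8xx
  sorted[8] = z9$8xxyyx
sorted[4] = xyyxz9$8x

Answer: xyyxz9$8x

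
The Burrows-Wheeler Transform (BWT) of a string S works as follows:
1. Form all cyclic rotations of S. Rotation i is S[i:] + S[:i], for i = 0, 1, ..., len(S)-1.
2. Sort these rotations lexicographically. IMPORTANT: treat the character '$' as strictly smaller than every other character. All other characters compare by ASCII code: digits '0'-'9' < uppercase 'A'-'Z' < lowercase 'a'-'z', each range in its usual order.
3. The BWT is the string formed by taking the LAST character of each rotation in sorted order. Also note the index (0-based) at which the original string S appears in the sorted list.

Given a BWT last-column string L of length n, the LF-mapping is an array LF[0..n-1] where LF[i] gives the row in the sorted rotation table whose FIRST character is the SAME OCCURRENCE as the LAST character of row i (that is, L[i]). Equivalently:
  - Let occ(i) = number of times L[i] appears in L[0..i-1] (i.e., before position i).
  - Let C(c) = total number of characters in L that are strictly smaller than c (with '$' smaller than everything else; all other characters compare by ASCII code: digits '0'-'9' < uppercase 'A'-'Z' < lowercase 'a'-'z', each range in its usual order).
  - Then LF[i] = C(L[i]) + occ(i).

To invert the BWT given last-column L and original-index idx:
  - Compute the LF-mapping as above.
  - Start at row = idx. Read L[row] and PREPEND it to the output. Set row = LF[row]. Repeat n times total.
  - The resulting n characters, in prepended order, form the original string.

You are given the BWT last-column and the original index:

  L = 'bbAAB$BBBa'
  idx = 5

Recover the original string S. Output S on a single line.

LF mapping: 8 9 1 2 3 0 4 5 6 7
Walk LF starting at row 5, prepending L[row]:
  step 1: row=5, L[5]='$', prepend. Next row=LF[5]=0
  step 2: row=0, L[0]='b', prepend. Next row=LF[0]=8
  step 3: row=8, L[8]='B', prepend. Next row=LF[8]=6
  step 4: row=6, L[6]='B', prepend. Next row=LF[6]=4
  step 5: row=4, L[4]='B', prepend. Next row=LF[4]=3
  step 6: row=3, L[3]='A', prepend. Next row=LF[3]=2
  step 7: row=2, L[2]='A', prepend. Next row=LF[2]=1
  step 8: row=1, L[1]='b', prepend. Next row=LF[1]=9
  step 9: row=9, L[9]='a', prepend. Next row=LF[9]=7
  step 10: row=7, L[7]='B', prepend. Next row=LF[7]=5
Reversed output: BabAABBBb$

Answer: BabAABBBb$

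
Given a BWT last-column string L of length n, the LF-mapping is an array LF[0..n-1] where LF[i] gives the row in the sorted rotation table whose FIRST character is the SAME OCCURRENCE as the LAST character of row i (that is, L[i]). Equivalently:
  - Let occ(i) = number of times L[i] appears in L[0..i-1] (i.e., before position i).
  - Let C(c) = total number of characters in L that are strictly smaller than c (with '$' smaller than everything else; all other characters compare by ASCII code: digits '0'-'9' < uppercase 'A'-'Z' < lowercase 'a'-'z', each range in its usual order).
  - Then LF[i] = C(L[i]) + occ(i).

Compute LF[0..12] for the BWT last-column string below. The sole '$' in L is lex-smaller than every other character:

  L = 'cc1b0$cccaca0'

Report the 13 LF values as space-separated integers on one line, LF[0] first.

Char counts: '$':1, '0':2, '1':1, 'a':2, 'b':1, 'c':6
C (first-col start): C('$')=0, C('0')=1, C('1')=3, C('a')=4, C('b')=6, C('c')=7
L[0]='c': occ=0, LF[0]=C('c')+0=7+0=7
L[1]='c': occ=1, LF[1]=C('c')+1=7+1=8
L[2]='1': occ=0, LF[2]=C('1')+0=3+0=3
L[3]='b': occ=0, LF[3]=C('b')+0=6+0=6
L[4]='0': occ=0, LF[4]=C('0')+0=1+0=1
L[5]='$': occ=0, LF[5]=C('$')+0=0+0=0
L[6]='c': occ=2, LF[6]=C('c')+2=7+2=9
L[7]='c': occ=3, LF[7]=C('c')+3=7+3=10
L[8]='c': occ=4, LF[8]=C('c')+4=7+4=11
L[9]='a': occ=0, LF[9]=C('a')+0=4+0=4
L[10]='c': occ=5, LF[10]=C('c')+5=7+5=12
L[11]='a': occ=1, LF[11]=C('a')+1=4+1=5
L[12]='0': occ=1, LF[12]=C('0')+1=1+1=2

Answer: 7 8 3 6 1 0 9 10 11 4 12 5 2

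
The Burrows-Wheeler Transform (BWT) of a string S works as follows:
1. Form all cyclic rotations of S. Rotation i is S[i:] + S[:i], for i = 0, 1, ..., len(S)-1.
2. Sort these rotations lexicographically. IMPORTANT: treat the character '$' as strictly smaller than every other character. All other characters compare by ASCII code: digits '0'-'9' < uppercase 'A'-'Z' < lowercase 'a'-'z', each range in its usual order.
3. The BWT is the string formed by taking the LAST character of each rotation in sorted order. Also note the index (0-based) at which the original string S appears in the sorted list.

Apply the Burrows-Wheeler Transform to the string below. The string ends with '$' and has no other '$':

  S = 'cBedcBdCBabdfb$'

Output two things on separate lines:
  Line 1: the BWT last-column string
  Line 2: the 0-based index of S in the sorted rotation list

All 15 rotations (rotation i = S[i:]+S[:i]):
  rot[0] = cBedcBdCBabdfb$
  rot[1] = BedcBdCBabdfb$c
  rot[2] = edcBdCBabdfb$cB
  rot[3] = dcBdCBabdfb$cBe
  rot[4] = cBdCBabdfb$cBed
  rot[5] = BdCBabdfb$cBedc
  rot[6] = dCBabdfb$cBedcB
  rot[7] = CBabdfb$cBedcBd
  rot[8] = Babdfb$cBedcBdC
  rot[9] = abdfb$cBedcBdCB
  rot[10] = bdfb$cBedcBdCBa
  rot[11] = dfb$cBedcBdCBab
  rot[12] = fb$cBedcBdCBabd
  rot[13] = b$cBedcBdCBabdf
  rot[14] = $cBedcBdCBabdfb
Sorted (with $ < everything):
  sorted[0] = $cBedcBdCBabdfb  (last char: 'b')
  sorted[1] = Babdfb$cBedcBdC  (last char: 'C')
  sorted[2] = BdCBabdfb$cBedc  (last char: 'c')
  sorted[3] = BedcBdCBabdfb$c  (last char: 'c')
  sorted[4] = CBabdfb$cBedcBd  (last char: 'd')
  sorted[5] = abdfb$cBedcBdCB  (last char: 'B')
  sorted[6] = b$cBedcBdCBabdf  (last char: 'f')
  sorted[7] = bdfb$cBedcBdCBa  (last char: 'a')
  sorted[8] = cBdCBabdfb$cBed  (last char: 'd')
  sorted[9] = cBedcBdCBabdfb$  (last char: '$')
  sorted[10] = dCBabdfb$cBedcB  (last char: 'B')
  sorted[11] = dcBdCBabdfb$cBe  (last char: 'e')
  sorted[12] = dfb$cBedcBdCBab  (last char: 'b')
  sorted[13] = edcBdCBabdfb$cB  (last char: 'B')
  sorted[14] = fb$cBedcBdCBabd  (last char: 'd')
Last column: bCccdBfad$BebBd
Original string S is at sorted index 9

Answer: bCccdBfad$BebBd
9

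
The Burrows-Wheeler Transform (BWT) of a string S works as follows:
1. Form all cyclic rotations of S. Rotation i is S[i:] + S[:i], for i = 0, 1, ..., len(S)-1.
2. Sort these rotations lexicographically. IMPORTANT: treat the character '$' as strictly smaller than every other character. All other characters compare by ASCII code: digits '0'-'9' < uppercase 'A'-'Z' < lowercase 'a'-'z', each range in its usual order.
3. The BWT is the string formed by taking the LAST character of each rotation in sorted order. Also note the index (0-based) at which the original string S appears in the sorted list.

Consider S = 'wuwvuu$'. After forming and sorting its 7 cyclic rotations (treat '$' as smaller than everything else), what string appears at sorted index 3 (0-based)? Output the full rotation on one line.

Answer: uwvuu$w

Derivation:
All 7 rotations (rotation i = S[i:]+S[:i]):
  rot[0] = wuwvuu$
  rot[1] = uwvuu$w
  rot[2] = wvuu$wu
  rot[3] = vuu$wuw
  rot[4] = uu$wuwv
  rot[5] = u$wuwvu
  rot[6] = $wuwvuu
Sorted (with $ < everything):
  sorted[0] = $wuwvuu
  sorted[1] = u$wuwvu
  sorted[2] = uu$wuwv
  sorted[3] = uwvuu$w
  sorted[4] = vuu$wuw
  sorted[5] = wuwvuu$
  sorted[6] = wvuu$wu
sorted[3] = uwvuu$w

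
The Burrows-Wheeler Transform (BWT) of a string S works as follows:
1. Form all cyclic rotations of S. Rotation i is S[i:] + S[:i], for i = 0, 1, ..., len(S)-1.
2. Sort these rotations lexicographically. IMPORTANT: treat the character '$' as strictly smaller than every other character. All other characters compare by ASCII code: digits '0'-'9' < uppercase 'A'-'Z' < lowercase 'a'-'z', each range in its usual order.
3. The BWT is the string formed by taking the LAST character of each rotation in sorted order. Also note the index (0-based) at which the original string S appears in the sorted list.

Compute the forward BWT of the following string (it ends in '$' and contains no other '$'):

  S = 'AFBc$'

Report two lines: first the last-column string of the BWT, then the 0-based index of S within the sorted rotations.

All 5 rotations (rotation i = S[i:]+S[:i]):
  rot[0] = AFBc$
  rot[1] = FBc$A
  rot[2] = Bc$AF
  rot[3] = c$AFB
  rot[4] = $AFBc
Sorted (with $ < everything):
  sorted[0] = $AFBc  (last char: 'c')
  sorted[1] = AFBc$  (last char: '$')
  sorted[2] = Bc$AF  (last char: 'F')
  sorted[3] = FBc$A  (last char: 'A')
  sorted[4] = c$AFB  (last char: 'B')
Last column: c$FAB
Original string S is at sorted index 1

Answer: c$FAB
1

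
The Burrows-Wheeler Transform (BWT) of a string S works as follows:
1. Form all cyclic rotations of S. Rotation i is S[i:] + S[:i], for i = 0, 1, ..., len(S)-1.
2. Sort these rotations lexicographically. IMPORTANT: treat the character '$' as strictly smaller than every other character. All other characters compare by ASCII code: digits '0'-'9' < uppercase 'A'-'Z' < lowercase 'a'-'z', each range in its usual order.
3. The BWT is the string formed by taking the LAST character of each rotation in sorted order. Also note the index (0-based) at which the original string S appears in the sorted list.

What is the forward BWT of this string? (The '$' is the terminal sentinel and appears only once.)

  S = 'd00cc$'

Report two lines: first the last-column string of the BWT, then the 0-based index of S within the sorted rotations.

All 6 rotations (rotation i = S[i:]+S[:i]):
  rot[0] = d00cc$
  rot[1] = 00cc$d
  rot[2] = 0cc$d0
  rot[3] = cc$d00
  rot[4] = c$d00c
  rot[5] = $d00cc
Sorted (with $ < everything):
  sorted[0] = $d00cc  (last char: 'c')
  sorted[1] = 00cc$d  (last char: 'd')
  sorted[2] = 0cc$d0  (last char: '0')
  sorted[3] = c$d00c  (last char: 'c')
  sorted[4] = cc$d00  (last char: '0')
  sorted[5] = d00cc$  (last char: '$')
Last column: cd0c0$
Original string S is at sorted index 5

Answer: cd0c0$
5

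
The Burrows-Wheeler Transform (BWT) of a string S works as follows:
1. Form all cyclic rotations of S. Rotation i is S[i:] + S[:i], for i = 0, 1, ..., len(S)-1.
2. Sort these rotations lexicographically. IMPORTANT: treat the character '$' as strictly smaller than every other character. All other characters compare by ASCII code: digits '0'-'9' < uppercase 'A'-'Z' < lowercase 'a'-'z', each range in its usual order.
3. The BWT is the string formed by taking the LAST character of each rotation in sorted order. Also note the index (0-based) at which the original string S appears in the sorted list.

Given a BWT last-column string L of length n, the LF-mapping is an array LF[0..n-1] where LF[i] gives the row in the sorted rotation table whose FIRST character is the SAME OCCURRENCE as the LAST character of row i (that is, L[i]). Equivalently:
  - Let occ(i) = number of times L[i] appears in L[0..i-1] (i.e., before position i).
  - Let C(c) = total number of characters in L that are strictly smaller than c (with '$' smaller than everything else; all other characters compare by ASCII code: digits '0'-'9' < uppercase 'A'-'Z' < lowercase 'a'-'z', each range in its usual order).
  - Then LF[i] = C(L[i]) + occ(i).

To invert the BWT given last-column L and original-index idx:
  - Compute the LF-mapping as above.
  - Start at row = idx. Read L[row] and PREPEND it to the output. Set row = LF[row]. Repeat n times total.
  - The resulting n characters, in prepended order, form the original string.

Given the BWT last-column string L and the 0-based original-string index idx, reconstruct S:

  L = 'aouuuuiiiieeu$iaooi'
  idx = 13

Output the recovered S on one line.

Answer: ouiiiiiuaueiuoueoa$

Derivation:
LF mapping: 1 11 14 15 16 17 5 6 7 8 3 4 18 0 9 2 12 13 10
Walk LF starting at row 13, prepending L[row]:
  step 1: row=13, L[13]='$', prepend. Next row=LF[13]=0
  step 2: row=0, L[0]='a', prepend. Next row=LF[0]=1
  step 3: row=1, L[1]='o', prepend. Next row=LF[1]=11
  step 4: row=11, L[11]='e', prepend. Next row=LF[11]=4
  step 5: row=4, L[4]='u', prepend. Next row=LF[4]=16
  step 6: row=16, L[16]='o', prepend. Next row=LF[16]=12
  step 7: row=12, L[12]='u', prepend. Next row=LF[12]=18
  step 8: row=18, L[18]='i', prepend. Next row=LF[18]=10
  step 9: row=10, L[10]='e', prepend. Next row=LF[10]=3
  step 10: row=3, L[3]='u', prepend. Next row=LF[3]=15
  step 11: row=15, L[15]='a', prepend. Next row=LF[15]=2
  step 12: row=2, L[2]='u', prepend. Next row=LF[2]=14
  step 13: row=14, L[14]='i', prepend. Next row=LF[14]=9
  step 14: row=9, L[9]='i', prepend. Next row=LF[9]=8
  step 15: row=8, L[8]='i', prepend. Next row=LF[8]=7
  step 16: row=7, L[7]='i', prepend. Next row=LF[7]=6
  step 17: row=6, L[6]='i', prepend. Next row=LF[6]=5
  step 18: row=5, L[5]='u', prepend. Next row=LF[5]=17
  step 19: row=17, L[17]='o', prepend. Next row=LF[17]=13
Reversed output: ouiiiiiuaueiuoueoa$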